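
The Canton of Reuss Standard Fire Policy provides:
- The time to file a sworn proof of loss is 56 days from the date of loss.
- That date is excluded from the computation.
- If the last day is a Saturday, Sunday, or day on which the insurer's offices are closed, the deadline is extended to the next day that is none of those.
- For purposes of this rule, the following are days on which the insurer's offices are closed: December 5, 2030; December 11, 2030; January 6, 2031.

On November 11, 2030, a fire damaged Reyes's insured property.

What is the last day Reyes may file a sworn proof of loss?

56 days after November 11, 2030 is January 6, 2031.
January 6, 2031 is a listed holiday. The next qualifying day is January 7, 2031.

January 7, 2031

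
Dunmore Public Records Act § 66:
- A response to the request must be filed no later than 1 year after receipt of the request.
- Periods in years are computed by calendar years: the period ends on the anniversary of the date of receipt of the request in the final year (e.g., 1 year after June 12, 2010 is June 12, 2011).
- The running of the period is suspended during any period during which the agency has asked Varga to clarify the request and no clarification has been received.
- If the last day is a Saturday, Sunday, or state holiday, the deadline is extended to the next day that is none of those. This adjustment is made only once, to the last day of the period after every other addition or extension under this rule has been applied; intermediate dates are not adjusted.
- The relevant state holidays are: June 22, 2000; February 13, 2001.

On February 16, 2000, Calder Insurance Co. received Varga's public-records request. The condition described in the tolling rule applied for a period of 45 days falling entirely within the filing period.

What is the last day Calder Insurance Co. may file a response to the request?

1 year after February 16, 2000 is February 16, 2001.
Tolling adds 45 days: February 16, 2001 + 45 days = April 2, 2001.
April 2, 2001 is a Monday and not a state holiday, so no extension applies.

April 2, 2001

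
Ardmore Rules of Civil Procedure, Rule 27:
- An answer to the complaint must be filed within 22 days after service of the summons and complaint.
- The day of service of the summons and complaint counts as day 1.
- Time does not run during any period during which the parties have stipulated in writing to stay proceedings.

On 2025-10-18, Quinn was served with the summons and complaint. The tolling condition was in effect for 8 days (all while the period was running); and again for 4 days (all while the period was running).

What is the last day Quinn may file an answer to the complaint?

Counting 2025-10-18 as day 1, day 22 is November 8, 2025.
Tolling adds 8 days: November 8, 2025 + 8 days = November 16, 2025.
Tolling adds 4 days: November 16, 2025 + 4 days = November 20, 2025.

November 20, 2025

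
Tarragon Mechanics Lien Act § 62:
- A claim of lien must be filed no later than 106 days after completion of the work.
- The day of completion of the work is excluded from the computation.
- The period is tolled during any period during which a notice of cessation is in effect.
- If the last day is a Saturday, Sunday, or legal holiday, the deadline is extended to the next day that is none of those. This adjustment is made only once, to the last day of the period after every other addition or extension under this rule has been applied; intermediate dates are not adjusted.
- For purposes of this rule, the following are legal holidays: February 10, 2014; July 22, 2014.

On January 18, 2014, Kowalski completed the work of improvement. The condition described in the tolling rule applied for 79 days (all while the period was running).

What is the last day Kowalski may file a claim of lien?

July 23, 2014

106 days after January 18, 2014 is May 4, 2014.
Tolling adds 79 days: May 4, 2014 + 79 days = July 22, 2014.
July 22, 2014 is a listed holiday. The next qualifying day is July 23, 2014.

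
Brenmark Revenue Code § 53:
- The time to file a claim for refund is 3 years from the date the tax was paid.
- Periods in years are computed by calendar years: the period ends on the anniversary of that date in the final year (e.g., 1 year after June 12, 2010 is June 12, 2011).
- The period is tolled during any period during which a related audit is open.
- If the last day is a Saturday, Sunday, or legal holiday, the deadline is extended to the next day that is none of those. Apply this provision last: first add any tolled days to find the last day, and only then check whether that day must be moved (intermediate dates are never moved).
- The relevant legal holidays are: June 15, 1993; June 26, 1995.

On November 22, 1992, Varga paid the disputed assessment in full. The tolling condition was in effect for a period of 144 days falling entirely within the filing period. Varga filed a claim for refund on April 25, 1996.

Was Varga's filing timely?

3 years after November 22, 1992 is November 22, 1995.
Tolling adds 144 days: November 22, 1995 + 144 days = April 14, 1996.
April 14, 1996 is Sunday. The next qualifying day is April 15, 1996.
The deadline is April 15, 1996; the filing on April 25, 1996 is after that date.

No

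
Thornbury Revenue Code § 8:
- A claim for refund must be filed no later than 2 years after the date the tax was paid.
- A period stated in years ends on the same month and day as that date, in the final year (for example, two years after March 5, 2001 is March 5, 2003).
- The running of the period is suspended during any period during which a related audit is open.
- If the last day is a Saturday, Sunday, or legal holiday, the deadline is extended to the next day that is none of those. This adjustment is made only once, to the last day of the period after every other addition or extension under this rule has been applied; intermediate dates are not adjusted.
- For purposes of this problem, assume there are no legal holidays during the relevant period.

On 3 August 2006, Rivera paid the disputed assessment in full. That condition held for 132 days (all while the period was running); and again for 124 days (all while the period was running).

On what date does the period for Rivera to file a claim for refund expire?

2 years after 3 August 2006 is August 3, 2008.
Tolling adds 132 days: August 3, 2008 + 132 days = December 13, 2008.
Tolling adds 124 days: December 13, 2008 + 124 days = April 16, 2009.
April 16, 2009 is a Thursday and not a legal holiday, so no extension applies.

April 16, 2009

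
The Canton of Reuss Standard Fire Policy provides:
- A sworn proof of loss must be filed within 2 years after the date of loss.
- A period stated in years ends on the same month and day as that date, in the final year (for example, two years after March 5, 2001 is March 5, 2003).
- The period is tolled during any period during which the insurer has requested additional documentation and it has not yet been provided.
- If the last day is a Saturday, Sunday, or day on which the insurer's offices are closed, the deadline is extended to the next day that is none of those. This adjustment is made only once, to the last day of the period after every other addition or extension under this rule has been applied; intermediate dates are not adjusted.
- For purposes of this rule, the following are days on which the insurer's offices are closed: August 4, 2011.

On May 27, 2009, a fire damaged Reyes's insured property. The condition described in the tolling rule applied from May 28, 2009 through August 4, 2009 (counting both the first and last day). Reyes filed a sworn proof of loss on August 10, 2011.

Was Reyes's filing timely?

2 years after May 27, 2009 is May 27, 2011.
From May 28, 2009 through August 4, 2009 inclusive is 69 days; tolling adds 69 days: May 27, 2011 + 69 days = August 4, 2011.
August 4, 2011 is a listed holiday. The next qualifying day is August 5, 2011.
The deadline is August 5, 2011; the filing on August 10, 2011 is after that date.

No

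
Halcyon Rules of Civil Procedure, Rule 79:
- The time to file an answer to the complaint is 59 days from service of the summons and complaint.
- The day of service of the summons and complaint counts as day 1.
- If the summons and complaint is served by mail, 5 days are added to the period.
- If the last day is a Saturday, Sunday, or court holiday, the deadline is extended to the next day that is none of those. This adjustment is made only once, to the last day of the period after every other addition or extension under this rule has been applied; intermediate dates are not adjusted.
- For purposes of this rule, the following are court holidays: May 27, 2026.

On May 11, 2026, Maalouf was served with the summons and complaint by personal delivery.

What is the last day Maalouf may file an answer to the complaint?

Counting May 11, 2026 as day 1, day 59 is July 8, 2026.
Service was not by mail, so no mail extension applies.
July 8, 2026 is a Wednesday and not a court holiday, so no extension applies.

July 8, 2026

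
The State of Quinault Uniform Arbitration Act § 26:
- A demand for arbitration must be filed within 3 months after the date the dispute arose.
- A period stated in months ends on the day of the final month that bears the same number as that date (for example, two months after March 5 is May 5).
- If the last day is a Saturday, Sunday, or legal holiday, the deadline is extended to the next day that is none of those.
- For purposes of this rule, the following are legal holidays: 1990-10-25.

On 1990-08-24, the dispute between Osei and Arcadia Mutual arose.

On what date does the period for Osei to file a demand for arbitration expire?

November 26, 1990

3 months after 1990-08-24 is November 24, 1990.
November 24, 1990 is Saturday; November 25, 1990 is Sunday. The next qualifying day is November 26, 1990.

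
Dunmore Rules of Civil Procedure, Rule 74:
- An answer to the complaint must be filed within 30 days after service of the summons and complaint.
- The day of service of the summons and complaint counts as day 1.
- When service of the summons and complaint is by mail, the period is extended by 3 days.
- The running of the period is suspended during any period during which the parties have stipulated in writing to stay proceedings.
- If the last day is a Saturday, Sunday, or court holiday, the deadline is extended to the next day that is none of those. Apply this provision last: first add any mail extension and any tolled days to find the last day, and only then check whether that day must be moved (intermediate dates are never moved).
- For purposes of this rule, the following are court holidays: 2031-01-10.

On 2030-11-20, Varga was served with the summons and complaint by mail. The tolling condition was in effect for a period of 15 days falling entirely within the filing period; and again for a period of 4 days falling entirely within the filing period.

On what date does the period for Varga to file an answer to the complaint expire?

January 13, 2031

Counting 2030-11-20 as day 1, day 30 is December 19, 2030.
Service was by mail, adding 3 days: December 19, 2030 + 3 days = December 22, 2030.
Tolling adds 15 days: December 22, 2030 + 15 days = January 6, 2031.
Tolling adds 4 days: January 6, 2031 + 4 days = January 10, 2031.
January 10, 2031 is a listed holiday; January 11, 2031 is Saturday; January 12, 2031 is Sunday. The next qualifying day is January 13, 2031.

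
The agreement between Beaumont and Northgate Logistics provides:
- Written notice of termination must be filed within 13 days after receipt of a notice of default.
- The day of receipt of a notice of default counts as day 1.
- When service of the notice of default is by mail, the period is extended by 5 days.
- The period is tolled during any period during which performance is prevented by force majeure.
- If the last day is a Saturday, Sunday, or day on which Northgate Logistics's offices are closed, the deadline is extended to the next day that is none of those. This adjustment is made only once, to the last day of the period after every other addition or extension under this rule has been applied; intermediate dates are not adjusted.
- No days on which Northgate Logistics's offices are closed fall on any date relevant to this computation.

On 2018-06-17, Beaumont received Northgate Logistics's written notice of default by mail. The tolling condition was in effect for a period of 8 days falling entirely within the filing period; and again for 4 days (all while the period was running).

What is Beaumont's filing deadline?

Counting 2018-06-17 as day 1, day 13 is June 29, 2018.
Service was by mail, adding 5 days: June 29, 2018 + 5 days = July 4, 2018.
Tolling adds 8 days: July 4, 2018 + 8 days = July 12, 2018.
Tolling adds 4 days: July 12, 2018 + 4 days = July 16, 2018.
July 16, 2018 is a Monday and not a day on which Northgate Logistics's offices are closed, so no extension applies.

July 16, 2018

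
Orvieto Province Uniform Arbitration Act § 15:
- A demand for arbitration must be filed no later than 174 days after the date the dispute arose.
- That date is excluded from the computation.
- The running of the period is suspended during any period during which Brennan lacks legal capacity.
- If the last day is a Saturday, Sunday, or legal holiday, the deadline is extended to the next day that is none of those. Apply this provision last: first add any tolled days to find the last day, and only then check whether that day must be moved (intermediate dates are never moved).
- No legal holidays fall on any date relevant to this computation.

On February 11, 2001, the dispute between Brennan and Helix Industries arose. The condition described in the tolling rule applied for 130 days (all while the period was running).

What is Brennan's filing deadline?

174 days after February 11, 2001 is August 4, 2001.
Tolling adds 130 days: August 4, 2001 + 130 days = December 12, 2001.
December 12, 2001 is a Wednesday and not a legal holiday, so no extension applies.

December 12, 2001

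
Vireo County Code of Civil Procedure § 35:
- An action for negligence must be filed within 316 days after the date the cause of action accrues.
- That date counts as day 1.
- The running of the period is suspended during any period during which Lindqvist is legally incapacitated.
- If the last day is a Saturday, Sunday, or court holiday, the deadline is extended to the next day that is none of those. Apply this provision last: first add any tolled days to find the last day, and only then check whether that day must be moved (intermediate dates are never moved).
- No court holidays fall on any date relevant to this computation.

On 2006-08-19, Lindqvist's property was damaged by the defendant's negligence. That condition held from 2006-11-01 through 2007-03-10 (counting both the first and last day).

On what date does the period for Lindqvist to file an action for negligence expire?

Counting 2006-08-19 as day 1, day 316 is June 30, 2007.
From November 1, 2006 through March 10, 2007 inclusive is 130 days; tolling adds 130 days: June 30, 2007 + 130 days = November 7, 2007.
November 7, 2007 is a Wednesday and not a court holiday, so no extension applies.

November 7, 2007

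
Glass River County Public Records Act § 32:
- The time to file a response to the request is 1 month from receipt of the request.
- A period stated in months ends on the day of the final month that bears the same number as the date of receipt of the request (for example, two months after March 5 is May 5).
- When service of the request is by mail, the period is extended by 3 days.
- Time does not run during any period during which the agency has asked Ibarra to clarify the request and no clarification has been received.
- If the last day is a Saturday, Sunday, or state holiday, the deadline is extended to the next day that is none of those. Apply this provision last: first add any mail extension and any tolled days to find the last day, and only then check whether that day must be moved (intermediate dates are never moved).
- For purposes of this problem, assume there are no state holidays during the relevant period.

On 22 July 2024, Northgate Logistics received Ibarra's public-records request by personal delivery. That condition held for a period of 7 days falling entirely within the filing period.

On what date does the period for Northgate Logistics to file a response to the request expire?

August 29, 2024

1 month after 22 July 2024 is August 22, 2024.
Service was not by mail, so no mail extension applies.
Tolling adds 7 days: August 22, 2024 + 7 days = August 29, 2024.
August 29, 2024 is a Thursday and not a state holiday, so no extension applies.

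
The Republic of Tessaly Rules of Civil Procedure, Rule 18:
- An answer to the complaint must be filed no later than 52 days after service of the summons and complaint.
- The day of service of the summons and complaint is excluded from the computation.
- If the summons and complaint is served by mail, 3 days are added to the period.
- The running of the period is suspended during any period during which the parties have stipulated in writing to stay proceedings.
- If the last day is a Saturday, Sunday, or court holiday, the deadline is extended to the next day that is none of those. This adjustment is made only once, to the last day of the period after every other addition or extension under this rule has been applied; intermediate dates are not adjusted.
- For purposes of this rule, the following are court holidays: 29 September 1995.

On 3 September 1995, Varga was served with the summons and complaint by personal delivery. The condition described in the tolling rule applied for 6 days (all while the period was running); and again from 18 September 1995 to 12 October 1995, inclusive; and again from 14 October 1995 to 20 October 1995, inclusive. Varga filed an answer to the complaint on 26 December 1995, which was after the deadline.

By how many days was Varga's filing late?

52 days after 3 September 1995 is October 25, 1995.
Service was not by mail, so no mail extension applies.
Tolling adds 6 days: October 25, 1995 + 6 days = October 31, 1995.
From September 18, 1995 through October 12, 1995 inclusive is 25 days; tolling adds 25 days: October 31, 1995 + 25 days = November 25, 1995.
From October 14, 1995 through October 20, 1995 inclusive is 7 days; tolling adds 7 days: November 25, 1995 + 7 days = December 2, 1995.
December 2, 1995 is Saturday; December 3, 1995 is Sunday. The next qualifying day is December 4, 1995.
The deadline is December 4, 1995; from December 4, 1995 to December 26, 1995 is 22 days.

22 days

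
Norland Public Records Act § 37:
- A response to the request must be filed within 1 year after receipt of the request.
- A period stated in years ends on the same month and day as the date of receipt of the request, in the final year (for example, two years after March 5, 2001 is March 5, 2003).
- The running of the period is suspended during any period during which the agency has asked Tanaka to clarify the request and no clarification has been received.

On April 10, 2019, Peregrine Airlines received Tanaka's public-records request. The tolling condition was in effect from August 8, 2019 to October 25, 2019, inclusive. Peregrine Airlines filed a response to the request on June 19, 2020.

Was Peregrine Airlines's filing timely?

1 year after April 10, 2019 is April 10, 2020.
From August 8, 2019 through October 25, 2019 inclusive is 79 days; tolling adds 79 days: April 10, 2020 + 79 days = June 28, 2020.
The deadline is June 28, 2020; the filing on June 19, 2020 is on or before that date.

Yes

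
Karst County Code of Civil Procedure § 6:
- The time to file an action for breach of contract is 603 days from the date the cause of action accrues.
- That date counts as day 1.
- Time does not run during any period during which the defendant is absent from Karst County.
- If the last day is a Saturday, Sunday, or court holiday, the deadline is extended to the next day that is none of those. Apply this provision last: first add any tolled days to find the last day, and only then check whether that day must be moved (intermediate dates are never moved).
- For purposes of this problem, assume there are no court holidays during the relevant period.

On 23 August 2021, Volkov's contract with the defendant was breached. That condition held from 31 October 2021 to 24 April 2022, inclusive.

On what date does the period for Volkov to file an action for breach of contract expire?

October 10, 2023

Counting 23 August 2021 as day 1, day 603 is April 17, 2023.
From October 31, 2021 through April 24, 2022 inclusive is 176 days; tolling adds 176 days: April 17, 2023 + 176 days = October 10, 2023.
October 10, 2023 is a Tuesday and not a court holiday, so no extension applies.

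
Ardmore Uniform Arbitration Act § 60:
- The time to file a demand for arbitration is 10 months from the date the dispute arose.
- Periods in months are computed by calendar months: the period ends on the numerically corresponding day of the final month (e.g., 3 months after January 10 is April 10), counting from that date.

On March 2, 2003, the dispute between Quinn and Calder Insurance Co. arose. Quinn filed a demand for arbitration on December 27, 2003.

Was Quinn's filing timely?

10 months after March 2, 2003 is January 2, 2004.
The deadline is January 2, 2004; the filing on December 27, 2003 is on or before that date.

Yes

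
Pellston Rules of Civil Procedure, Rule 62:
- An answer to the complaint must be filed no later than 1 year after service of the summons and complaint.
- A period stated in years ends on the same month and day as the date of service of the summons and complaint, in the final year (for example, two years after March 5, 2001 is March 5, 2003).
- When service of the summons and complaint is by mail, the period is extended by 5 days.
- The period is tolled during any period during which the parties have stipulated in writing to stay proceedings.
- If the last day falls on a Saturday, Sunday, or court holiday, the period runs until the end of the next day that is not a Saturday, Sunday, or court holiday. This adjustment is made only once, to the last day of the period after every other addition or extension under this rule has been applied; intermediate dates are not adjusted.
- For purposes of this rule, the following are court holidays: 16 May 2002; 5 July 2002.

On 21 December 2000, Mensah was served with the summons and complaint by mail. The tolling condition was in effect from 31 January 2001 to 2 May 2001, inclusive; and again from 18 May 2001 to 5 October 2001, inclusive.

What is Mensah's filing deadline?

1 year after 21 December 2000 is December 21, 2001.
Service was by mail, adding 5 days: December 21, 2001 + 5 days = December 26, 2001.
From January 31, 2001 through May 2, 2001 inclusive is 92 days; tolling adds 92 days: December 26, 2001 + 92 days = March 28, 2002.
From May 18, 2001 through October 5, 2001 inclusive is 141 days; tolling adds 141 days: March 28, 2002 + 141 days = August 16, 2002.
August 16, 2002 is a Friday and not a court holiday, so no extension applies.

August 16, 2002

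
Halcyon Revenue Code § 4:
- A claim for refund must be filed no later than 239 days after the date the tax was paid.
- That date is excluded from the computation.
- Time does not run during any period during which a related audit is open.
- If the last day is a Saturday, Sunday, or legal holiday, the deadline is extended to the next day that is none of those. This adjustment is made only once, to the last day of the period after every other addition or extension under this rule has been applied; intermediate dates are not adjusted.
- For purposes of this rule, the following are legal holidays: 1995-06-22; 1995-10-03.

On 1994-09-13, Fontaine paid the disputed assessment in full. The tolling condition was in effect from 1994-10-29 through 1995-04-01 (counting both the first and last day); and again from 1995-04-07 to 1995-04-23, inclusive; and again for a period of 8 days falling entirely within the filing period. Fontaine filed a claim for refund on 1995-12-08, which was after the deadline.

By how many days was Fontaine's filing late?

239 days after 1994-09-13 is May 10, 1995.
From October 29, 1994 through April 1, 1995 inclusive is 155 days; tolling adds 155 days: May 10, 1995 + 155 days = October 12, 1995.
From April 7, 1995 through April 23, 1995 inclusive is 17 days; tolling adds 17 days: October 12, 1995 + 17 days = October 29, 1995.
Tolling adds 8 days: October 29, 1995 + 8 days = November 6, 1995.
November 6, 1995 is a Monday and not a legal holiday, so no extension applies.
The deadline is November 6, 1995; from November 6, 1995 to December 8, 1995 is 32 days.

32 days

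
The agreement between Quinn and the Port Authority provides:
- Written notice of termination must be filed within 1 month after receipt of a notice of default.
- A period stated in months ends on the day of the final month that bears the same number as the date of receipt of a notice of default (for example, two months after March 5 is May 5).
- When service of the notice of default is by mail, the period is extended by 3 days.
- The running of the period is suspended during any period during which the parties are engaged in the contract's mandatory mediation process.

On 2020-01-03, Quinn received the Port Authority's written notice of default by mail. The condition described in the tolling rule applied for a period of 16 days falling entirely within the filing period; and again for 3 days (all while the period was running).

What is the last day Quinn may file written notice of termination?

1 month after 2020-01-03 is February 3, 2020.
Service was by mail, adding 3 days: February 3, 2020 + 3 days = February 6, 2020.
Tolling adds 16 days: February 6, 2020 + 16 days = February 22, 2020.
Tolling adds 3 days: February 22, 2020 + 3 days = February 25, 2020.

February 25, 2020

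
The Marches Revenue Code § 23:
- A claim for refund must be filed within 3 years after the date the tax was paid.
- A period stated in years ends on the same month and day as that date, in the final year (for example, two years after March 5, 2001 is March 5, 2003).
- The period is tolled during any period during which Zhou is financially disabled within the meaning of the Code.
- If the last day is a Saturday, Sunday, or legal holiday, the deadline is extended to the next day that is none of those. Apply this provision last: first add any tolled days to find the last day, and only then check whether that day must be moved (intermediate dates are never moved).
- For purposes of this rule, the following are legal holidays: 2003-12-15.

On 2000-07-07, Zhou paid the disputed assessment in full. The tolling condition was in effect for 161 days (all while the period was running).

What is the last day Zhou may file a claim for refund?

December 16, 2003

3 years after 2000-07-07 is July 7, 2003.
Tolling adds 161 days: July 7, 2003 + 161 days = December 15, 2003.
December 15, 2003 is a listed holiday. The next qualifying day is December 16, 2003.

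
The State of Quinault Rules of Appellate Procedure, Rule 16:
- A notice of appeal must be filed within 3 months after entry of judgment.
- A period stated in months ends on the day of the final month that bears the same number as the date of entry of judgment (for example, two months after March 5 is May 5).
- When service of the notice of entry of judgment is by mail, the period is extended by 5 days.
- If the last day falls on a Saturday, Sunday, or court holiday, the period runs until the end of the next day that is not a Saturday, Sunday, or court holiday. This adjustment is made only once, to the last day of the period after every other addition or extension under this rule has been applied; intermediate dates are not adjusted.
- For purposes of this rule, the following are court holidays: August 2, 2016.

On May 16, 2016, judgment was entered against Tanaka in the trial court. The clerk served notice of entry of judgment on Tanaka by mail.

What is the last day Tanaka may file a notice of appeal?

3 months after May 16, 2016 is August 16, 2016.
Service was by mail, adding 5 days: August 16, 2016 + 5 days = August 21, 2016.
August 21, 2016 is Sunday. The next qualifying day is August 22, 2016.

August 22, 2016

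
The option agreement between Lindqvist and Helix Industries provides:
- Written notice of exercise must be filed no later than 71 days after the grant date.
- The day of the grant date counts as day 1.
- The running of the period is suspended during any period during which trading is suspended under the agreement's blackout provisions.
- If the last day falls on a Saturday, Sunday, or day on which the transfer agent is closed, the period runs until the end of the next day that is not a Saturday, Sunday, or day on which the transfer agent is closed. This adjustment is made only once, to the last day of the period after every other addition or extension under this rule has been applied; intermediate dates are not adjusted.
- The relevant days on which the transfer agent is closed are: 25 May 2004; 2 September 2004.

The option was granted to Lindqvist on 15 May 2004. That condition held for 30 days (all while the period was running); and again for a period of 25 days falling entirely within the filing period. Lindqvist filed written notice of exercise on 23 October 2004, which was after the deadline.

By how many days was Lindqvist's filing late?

36 days

Counting 15 May 2004 as day 1, day 71 is July 24, 2004.
Tolling adds 30 days: July 24, 2004 + 30 days = August 23, 2004.
Tolling adds 25 days: August 23, 2004 + 25 days = September 17, 2004.
September 17, 2004 is a Friday and not a day on which the transfer agent is closed, so no extension applies.
The deadline is September 17, 2004; from September 17, 2004 to October 23, 2004 is 36 days.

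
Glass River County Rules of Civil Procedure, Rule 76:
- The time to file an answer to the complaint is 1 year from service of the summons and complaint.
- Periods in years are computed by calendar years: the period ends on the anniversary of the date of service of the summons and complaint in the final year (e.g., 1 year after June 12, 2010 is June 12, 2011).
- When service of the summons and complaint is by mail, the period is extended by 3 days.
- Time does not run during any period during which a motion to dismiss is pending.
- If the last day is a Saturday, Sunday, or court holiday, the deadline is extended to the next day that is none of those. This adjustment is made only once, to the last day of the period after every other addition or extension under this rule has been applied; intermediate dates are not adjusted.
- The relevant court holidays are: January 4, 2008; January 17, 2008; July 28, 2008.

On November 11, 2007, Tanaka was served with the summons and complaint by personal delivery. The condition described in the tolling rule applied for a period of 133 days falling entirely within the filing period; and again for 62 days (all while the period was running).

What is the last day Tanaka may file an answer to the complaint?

1 year after November 11, 2007 is November 11, 2008.
Service was not by mail, so no mail extension applies.
Tolling adds 133 days: November 11, 2008 + 133 days = March 24, 2009.
Tolling adds 62 days: March 24, 2009 + 62 days = May 25, 2009.
May 25, 2009 is a Monday and not a court holiday, so no extension applies.

May 25, 2009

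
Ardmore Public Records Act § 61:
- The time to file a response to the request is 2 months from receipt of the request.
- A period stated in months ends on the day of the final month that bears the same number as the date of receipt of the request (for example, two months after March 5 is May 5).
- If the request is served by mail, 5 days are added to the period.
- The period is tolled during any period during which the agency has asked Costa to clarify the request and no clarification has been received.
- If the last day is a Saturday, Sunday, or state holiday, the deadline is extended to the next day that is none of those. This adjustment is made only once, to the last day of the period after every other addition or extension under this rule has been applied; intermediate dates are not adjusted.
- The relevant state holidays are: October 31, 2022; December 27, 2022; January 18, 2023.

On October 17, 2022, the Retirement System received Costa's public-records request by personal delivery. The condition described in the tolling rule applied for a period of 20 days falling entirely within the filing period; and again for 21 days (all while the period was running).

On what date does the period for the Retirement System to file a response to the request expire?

2 months after October 17, 2022 is December 17, 2022.
Service was not by mail, so no mail extension applies.
Tolling adds 20 days: December 17, 2022 + 20 days = January 6, 2023.
Tolling adds 21 days: January 6, 2023 + 21 days = January 27, 2023.
January 27, 2023 is a Friday and not a state holiday, so no extension applies.

January 27, 2023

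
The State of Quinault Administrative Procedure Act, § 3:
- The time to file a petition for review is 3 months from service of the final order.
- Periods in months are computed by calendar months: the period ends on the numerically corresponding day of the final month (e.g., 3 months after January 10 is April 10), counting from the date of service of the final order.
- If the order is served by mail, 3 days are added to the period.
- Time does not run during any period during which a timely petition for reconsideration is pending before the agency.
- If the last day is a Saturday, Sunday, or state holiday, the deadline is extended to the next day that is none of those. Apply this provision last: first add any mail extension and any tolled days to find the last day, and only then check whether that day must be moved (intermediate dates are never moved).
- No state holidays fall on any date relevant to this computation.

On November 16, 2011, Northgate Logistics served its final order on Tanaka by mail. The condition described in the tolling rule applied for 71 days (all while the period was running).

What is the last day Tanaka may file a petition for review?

April 30, 2012

3 months after November 16, 2011 is February 16, 2012.
Service was by mail, adding 3 days: February 16, 2012 + 3 days = February 19, 2012.
Tolling adds 71 days: February 19, 2012 + 71 days = April 30, 2012.
April 30, 2012 is a Monday and not a state holiday, so no extension applies.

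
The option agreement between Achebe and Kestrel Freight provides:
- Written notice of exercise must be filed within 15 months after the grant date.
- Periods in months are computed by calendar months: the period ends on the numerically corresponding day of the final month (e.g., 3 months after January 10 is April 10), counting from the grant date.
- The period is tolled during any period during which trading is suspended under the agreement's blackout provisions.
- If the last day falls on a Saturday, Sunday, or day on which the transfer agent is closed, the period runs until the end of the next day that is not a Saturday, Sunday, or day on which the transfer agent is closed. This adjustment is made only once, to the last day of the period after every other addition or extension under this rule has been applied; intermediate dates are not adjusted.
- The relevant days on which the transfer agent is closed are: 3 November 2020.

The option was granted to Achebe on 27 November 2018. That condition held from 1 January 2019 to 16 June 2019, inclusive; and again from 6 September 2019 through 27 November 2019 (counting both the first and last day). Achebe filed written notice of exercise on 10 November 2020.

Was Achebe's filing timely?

No

15 months after 27 November 2018 is February 27, 2020.
From January 1, 2019 through June 16, 2019 inclusive is 167 days; tolling adds 167 days: February 27, 2020 + 167 days = August 12, 2020.
From September 6, 2019 through November 27, 2019 inclusive is 83 days; tolling adds 83 days: August 12, 2020 + 83 days = November 3, 2020.
November 3, 2020 is a listed holiday. The next qualifying day is November 4, 2020.
The deadline is November 4, 2020; the filing on November 10, 2020 is after that date.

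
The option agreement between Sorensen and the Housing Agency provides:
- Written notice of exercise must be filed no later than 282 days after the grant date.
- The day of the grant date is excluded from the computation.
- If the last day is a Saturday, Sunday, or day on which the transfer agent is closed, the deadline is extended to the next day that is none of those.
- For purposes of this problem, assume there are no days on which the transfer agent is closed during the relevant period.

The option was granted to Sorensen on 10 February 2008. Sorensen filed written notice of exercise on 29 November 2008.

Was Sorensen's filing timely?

282 days after 10 February 2008 is November 18, 2008.
November 18, 2008 is a Tuesday and not a day on which the transfer agent is closed, so no extension applies.
The deadline is November 18, 2008; the filing on November 29, 2008 is after that date.

No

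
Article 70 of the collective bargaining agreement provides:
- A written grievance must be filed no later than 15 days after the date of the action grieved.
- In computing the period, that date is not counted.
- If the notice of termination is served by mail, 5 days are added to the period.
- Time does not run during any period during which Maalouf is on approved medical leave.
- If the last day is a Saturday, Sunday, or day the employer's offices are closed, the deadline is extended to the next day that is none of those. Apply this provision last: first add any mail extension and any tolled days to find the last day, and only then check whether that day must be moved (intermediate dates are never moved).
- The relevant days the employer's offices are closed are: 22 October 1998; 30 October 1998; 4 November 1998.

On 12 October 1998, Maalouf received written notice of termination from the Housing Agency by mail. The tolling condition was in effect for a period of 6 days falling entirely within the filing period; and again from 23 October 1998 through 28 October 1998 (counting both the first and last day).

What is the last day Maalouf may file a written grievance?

15 days after 12 October 1998 is October 27, 1998.
Service was by mail, adding 5 days: October 27, 1998 + 5 days = November 1, 1998.
Tolling adds 6 days: November 1, 1998 + 6 days = November 7, 1998.
From October 23, 1998 through October 28, 1998 inclusive is 6 days; tolling adds 6 days: November 7, 1998 + 6 days = November 13, 1998.
November 13, 1998 is a Friday and not a day the employer's offices are closed, so no extension applies.

November 13, 1998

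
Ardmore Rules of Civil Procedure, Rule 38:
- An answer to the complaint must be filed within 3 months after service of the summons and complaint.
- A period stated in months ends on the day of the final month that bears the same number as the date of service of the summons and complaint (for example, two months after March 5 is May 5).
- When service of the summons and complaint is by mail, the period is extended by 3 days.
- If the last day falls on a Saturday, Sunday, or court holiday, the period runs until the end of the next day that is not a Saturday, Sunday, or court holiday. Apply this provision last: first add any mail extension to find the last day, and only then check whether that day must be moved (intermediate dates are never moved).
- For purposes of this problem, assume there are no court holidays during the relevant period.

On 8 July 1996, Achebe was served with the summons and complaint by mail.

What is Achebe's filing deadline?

October 11, 1996

3 months after 8 July 1996 is October 8, 1996.
Service was by mail, adding 3 days: October 8, 1996 + 3 days = October 11, 1996.
October 11, 1996 is a Friday and not a court holiday, so no extension applies.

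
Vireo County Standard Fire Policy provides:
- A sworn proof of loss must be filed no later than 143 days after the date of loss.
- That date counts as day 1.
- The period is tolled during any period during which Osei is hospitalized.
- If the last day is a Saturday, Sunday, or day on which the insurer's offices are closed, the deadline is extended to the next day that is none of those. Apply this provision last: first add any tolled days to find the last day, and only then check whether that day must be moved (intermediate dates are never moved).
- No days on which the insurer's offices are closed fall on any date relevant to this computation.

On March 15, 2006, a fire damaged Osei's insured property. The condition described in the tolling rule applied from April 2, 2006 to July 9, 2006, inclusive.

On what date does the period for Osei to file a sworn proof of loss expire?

Counting March 15, 2006 as day 1, day 143 is August 4, 2006.
From April 2, 2006 through July 9, 2006 inclusive is 99 days; tolling adds 99 days: August 4, 2006 + 99 days = November 11, 2006.
November 11, 2006 is Saturday; November 12, 2006 is Sunday. The next qualifying day is November 13, 2006.

November 13, 2006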